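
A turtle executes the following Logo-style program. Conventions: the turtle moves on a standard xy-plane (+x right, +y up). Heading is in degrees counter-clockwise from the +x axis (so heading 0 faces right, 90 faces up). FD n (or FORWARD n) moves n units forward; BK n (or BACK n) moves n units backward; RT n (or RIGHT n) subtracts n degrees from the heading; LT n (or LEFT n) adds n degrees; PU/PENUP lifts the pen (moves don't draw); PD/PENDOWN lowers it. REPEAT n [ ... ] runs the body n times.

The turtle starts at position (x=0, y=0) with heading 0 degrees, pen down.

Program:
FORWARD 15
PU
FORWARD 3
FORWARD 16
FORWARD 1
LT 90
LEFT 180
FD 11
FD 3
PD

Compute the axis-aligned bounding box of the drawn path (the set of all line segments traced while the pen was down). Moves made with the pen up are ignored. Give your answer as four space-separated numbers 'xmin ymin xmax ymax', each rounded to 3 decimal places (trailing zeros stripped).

Executing turtle program step by step:
Start: pos=(0,0), heading=0, pen down
FD 15: (0,0) -> (15,0) [heading=0, draw]
PU: pen up
FD 3: (15,0) -> (18,0) [heading=0, move]
FD 16: (18,0) -> (34,0) [heading=0, move]
FD 1: (34,0) -> (35,0) [heading=0, move]
LT 90: heading 0 -> 90
LT 180: heading 90 -> 270
FD 11: (35,0) -> (35,-11) [heading=270, move]
FD 3: (35,-11) -> (35,-14) [heading=270, move]
PD: pen down
Final: pos=(35,-14), heading=270, 1 segment(s) drawn

Segment endpoints: x in {0, 15}, y in {0}
xmin=0, ymin=0, xmax=15, ymax=0

Answer: 0 0 15 0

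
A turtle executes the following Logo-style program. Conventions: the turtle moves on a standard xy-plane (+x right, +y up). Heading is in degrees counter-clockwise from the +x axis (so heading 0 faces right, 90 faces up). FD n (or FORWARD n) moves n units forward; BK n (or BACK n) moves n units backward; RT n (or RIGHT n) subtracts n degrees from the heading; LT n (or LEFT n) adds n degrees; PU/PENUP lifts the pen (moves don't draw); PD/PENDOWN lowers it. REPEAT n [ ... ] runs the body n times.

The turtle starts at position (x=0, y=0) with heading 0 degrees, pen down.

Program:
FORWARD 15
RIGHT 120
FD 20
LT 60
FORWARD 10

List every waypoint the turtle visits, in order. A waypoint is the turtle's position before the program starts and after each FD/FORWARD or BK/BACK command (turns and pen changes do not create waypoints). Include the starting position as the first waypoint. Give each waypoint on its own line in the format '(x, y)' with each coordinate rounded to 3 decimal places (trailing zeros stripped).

Executing turtle program step by step:
Start: pos=(0,0), heading=0, pen down
FD 15: (0,0) -> (15,0) [heading=0, draw]
RT 120: heading 0 -> 240
FD 20: (15,0) -> (5,-17.321) [heading=240, draw]
LT 60: heading 240 -> 300
FD 10: (5,-17.321) -> (10,-25.981) [heading=300, draw]
Final: pos=(10,-25.981), heading=300, 3 segment(s) drawn
Waypoints (4 total):
(0, 0)
(15, 0)
(5, -17.321)
(10, -25.981)

Answer: (0, 0)
(15, 0)
(5, -17.321)
(10, -25.981)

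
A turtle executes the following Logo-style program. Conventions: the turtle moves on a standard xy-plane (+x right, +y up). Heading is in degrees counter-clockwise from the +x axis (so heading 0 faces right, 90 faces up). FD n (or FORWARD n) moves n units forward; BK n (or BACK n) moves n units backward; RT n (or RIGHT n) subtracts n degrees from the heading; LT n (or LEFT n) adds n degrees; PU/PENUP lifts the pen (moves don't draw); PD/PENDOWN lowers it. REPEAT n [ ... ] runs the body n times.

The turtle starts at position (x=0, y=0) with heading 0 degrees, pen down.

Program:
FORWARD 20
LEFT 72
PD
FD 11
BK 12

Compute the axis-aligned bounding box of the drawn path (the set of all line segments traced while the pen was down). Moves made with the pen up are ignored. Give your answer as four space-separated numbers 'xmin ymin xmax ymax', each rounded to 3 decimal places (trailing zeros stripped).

Answer: 0 -0.951 23.399 10.462

Derivation:
Executing turtle program step by step:
Start: pos=(0,0), heading=0, pen down
FD 20: (0,0) -> (20,0) [heading=0, draw]
LT 72: heading 0 -> 72
PD: pen down
FD 11: (20,0) -> (23.399,10.462) [heading=72, draw]
BK 12: (23.399,10.462) -> (19.691,-0.951) [heading=72, draw]
Final: pos=(19.691,-0.951), heading=72, 3 segment(s) drawn

Segment endpoints: x in {0, 19.691, 20, 23.399}, y in {-0.951, 0, 10.462}
xmin=0, ymin=-0.951, xmax=23.399, ymax=10.462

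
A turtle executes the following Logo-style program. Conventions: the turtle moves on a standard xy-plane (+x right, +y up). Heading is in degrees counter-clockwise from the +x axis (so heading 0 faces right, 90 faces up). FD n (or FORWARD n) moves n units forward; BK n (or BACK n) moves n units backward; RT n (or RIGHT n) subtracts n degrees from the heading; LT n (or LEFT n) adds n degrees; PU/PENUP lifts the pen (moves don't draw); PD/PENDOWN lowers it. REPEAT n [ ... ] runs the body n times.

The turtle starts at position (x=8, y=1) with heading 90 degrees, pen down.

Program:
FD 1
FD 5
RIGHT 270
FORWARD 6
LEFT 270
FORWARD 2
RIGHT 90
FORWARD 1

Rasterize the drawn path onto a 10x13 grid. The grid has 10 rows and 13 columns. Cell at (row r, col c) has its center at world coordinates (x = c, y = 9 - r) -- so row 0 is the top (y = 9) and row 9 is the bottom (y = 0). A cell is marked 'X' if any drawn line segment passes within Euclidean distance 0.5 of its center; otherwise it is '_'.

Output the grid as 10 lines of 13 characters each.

Answer: __XX_________
__X__________
__XXXXXXX____
________X____
________X____
________X____
________X____
________X____
________X____
_____________

Derivation:
Segment 0: (8,1) -> (8,2)
Segment 1: (8,2) -> (8,7)
Segment 2: (8,7) -> (2,7)
Segment 3: (2,7) -> (2,9)
Segment 4: (2,9) -> (3,9)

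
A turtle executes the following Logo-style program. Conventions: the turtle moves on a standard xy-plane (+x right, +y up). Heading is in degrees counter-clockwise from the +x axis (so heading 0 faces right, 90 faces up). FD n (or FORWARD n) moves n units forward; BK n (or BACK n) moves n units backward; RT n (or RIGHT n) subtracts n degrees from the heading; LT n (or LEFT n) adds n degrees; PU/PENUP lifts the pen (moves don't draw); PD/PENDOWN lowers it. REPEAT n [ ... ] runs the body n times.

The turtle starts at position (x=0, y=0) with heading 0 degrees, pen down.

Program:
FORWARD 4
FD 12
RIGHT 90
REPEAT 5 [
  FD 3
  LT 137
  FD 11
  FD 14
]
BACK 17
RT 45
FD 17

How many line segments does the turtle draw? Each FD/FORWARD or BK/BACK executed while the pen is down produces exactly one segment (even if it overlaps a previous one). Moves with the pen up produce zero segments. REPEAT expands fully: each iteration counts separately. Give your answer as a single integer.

Executing turtle program step by step:
Start: pos=(0,0), heading=0, pen down
FD 4: (0,0) -> (4,0) [heading=0, draw]
FD 12: (4,0) -> (16,0) [heading=0, draw]
RT 90: heading 0 -> 270
REPEAT 5 [
  -- iteration 1/5 --
  FD 3: (16,0) -> (16,-3) [heading=270, draw]
  LT 137: heading 270 -> 47
  FD 11: (16,-3) -> (23.502,5.045) [heading=47, draw]
  FD 14: (23.502,5.045) -> (33.05,15.284) [heading=47, draw]
  -- iteration 2/5 --
  FD 3: (33.05,15.284) -> (35.096,17.478) [heading=47, draw]
  LT 137: heading 47 -> 184
  FD 11: (35.096,17.478) -> (24.123,16.711) [heading=184, draw]
  FD 14: (24.123,16.711) -> (10.157,15.734) [heading=184, draw]
  -- iteration 3/5 --
  FD 3: (10.157,15.734) -> (7.164,15.525) [heading=184, draw]
  LT 137: heading 184 -> 321
  FD 11: (7.164,15.525) -> (15.713,8.602) [heading=321, draw]
  FD 14: (15.713,8.602) -> (26.593,-0.208) [heading=321, draw]
  -- iteration 4/5 --
  FD 3: (26.593,-0.208) -> (28.924,-2.096) [heading=321, draw]
  LT 137: heading 321 -> 98
  FD 11: (28.924,-2.096) -> (27.393,8.797) [heading=98, draw]
  FD 14: (27.393,8.797) -> (25.445,22.66) [heading=98, draw]
  -- iteration 5/5 --
  FD 3: (25.445,22.66) -> (25.027,25.631) [heading=98, draw]
  LT 137: heading 98 -> 235
  FD 11: (25.027,25.631) -> (18.718,16.621) [heading=235, draw]
  FD 14: (18.718,16.621) -> (10.688,5.152) [heading=235, draw]
]
BK 17: (10.688,5.152) -> (20.439,19.078) [heading=235, draw]
RT 45: heading 235 -> 190
FD 17: (20.439,19.078) -> (3.697,16.126) [heading=190, draw]
Final: pos=(3.697,16.126), heading=190, 19 segment(s) drawn
Segments drawn: 19

Answer: 19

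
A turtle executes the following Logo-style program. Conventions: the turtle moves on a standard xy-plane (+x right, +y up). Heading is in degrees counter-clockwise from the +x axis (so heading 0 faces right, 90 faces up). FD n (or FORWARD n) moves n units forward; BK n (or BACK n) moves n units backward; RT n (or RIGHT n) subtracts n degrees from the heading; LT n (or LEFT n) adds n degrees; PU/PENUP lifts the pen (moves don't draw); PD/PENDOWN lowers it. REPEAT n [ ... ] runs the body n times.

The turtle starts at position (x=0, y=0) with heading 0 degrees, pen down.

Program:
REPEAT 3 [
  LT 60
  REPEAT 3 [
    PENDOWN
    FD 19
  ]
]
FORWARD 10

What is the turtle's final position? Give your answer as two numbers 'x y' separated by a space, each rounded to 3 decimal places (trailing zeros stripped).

Executing turtle program step by step:
Start: pos=(0,0), heading=0, pen down
REPEAT 3 [
  -- iteration 1/3 --
  LT 60: heading 0 -> 60
  REPEAT 3 [
    -- iteration 1/3 --
    PD: pen down
    FD 19: (0,0) -> (9.5,16.454) [heading=60, draw]
    -- iteration 2/3 --
    PD: pen down
    FD 19: (9.5,16.454) -> (19,32.909) [heading=60, draw]
    -- iteration 3/3 --
    PD: pen down
    FD 19: (19,32.909) -> (28.5,49.363) [heading=60, draw]
  ]
  -- iteration 2/3 --
  LT 60: heading 60 -> 120
  REPEAT 3 [
    -- iteration 1/3 --
    PD: pen down
    FD 19: (28.5,49.363) -> (19,65.818) [heading=120, draw]
    -- iteration 2/3 --
    PD: pen down
    FD 19: (19,65.818) -> (9.5,82.272) [heading=120, draw]
    -- iteration 3/3 --
    PD: pen down
    FD 19: (9.5,82.272) -> (0,98.727) [heading=120, draw]
  ]
  -- iteration 3/3 --
  LT 60: heading 120 -> 180
  REPEAT 3 [
    -- iteration 1/3 --
    PD: pen down
    FD 19: (0,98.727) -> (-19,98.727) [heading=180, draw]
    -- iteration 2/3 --
    PD: pen down
    FD 19: (-19,98.727) -> (-38,98.727) [heading=180, draw]
    -- iteration 3/3 --
    PD: pen down
    FD 19: (-38,98.727) -> (-57,98.727) [heading=180, draw]
  ]
]
FD 10: (-57,98.727) -> (-67,98.727) [heading=180, draw]
Final: pos=(-67,98.727), heading=180, 10 segment(s) drawn

Answer: -67 98.727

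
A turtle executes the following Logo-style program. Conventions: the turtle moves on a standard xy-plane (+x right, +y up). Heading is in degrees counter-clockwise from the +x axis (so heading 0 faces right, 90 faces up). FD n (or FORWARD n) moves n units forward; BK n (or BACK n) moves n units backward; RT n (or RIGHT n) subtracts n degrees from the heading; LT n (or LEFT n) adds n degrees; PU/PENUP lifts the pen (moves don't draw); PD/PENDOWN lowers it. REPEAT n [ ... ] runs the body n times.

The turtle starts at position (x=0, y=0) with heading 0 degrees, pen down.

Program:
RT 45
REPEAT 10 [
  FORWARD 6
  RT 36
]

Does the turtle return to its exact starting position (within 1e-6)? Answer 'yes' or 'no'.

Answer: yes

Derivation:
Executing turtle program step by step:
Start: pos=(0,0), heading=0, pen down
RT 45: heading 0 -> 315
REPEAT 10 [
  -- iteration 1/10 --
  FD 6: (0,0) -> (4.243,-4.243) [heading=315, draw]
  RT 36: heading 315 -> 279
  -- iteration 2/10 --
  FD 6: (4.243,-4.243) -> (5.181,-10.169) [heading=279, draw]
  RT 36: heading 279 -> 243
  -- iteration 3/10 --
  FD 6: (5.181,-10.169) -> (2.457,-15.515) [heading=243, draw]
  RT 36: heading 243 -> 207
  -- iteration 4/10 --
  FD 6: (2.457,-15.515) -> (-2.889,-18.239) [heading=207, draw]
  RT 36: heading 207 -> 171
  -- iteration 5/10 --
  FD 6: (-2.889,-18.239) -> (-8.815,-17.3) [heading=171, draw]
  RT 36: heading 171 -> 135
  -- iteration 6/10 --
  FD 6: (-8.815,-17.3) -> (-13.058,-13.058) [heading=135, draw]
  RT 36: heading 135 -> 99
  -- iteration 7/10 --
  FD 6: (-13.058,-13.058) -> (-13.996,-7.131) [heading=99, draw]
  RT 36: heading 99 -> 63
  -- iteration 8/10 --
  FD 6: (-13.996,-7.131) -> (-11.272,-1.785) [heading=63, draw]
  RT 36: heading 63 -> 27
  -- iteration 9/10 --
  FD 6: (-11.272,-1.785) -> (-5.926,0.939) [heading=27, draw]
  RT 36: heading 27 -> 351
  -- iteration 10/10 --
  FD 6: (-5.926,0.939) -> (0,0) [heading=351, draw]
  RT 36: heading 351 -> 315
]
Final: pos=(0,0), heading=315, 10 segment(s) drawn

Start position: (0, 0)
Final position: (0, 0)
Distance = 0; < 1e-6 -> CLOSED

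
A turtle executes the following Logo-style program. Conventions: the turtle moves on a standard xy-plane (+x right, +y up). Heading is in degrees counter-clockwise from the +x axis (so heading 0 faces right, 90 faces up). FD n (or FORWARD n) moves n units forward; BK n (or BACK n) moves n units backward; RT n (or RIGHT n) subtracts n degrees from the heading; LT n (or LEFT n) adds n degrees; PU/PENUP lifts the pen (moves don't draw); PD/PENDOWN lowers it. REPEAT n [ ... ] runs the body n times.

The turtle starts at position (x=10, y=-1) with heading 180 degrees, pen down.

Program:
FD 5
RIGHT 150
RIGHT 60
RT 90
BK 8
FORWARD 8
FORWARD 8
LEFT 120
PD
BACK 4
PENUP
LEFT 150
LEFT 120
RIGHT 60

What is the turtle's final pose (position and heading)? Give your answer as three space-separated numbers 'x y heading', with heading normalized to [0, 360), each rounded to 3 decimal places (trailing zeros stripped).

Executing turtle program step by step:
Start: pos=(10,-1), heading=180, pen down
FD 5: (10,-1) -> (5,-1) [heading=180, draw]
RT 150: heading 180 -> 30
RT 60: heading 30 -> 330
RT 90: heading 330 -> 240
BK 8: (5,-1) -> (9,5.928) [heading=240, draw]
FD 8: (9,5.928) -> (5,-1) [heading=240, draw]
FD 8: (5,-1) -> (1,-7.928) [heading=240, draw]
LT 120: heading 240 -> 0
PD: pen down
BK 4: (1,-7.928) -> (-3,-7.928) [heading=0, draw]
PU: pen up
LT 150: heading 0 -> 150
LT 120: heading 150 -> 270
RT 60: heading 270 -> 210
Final: pos=(-3,-7.928), heading=210, 5 segment(s) drawn

Answer: -3 -7.928 210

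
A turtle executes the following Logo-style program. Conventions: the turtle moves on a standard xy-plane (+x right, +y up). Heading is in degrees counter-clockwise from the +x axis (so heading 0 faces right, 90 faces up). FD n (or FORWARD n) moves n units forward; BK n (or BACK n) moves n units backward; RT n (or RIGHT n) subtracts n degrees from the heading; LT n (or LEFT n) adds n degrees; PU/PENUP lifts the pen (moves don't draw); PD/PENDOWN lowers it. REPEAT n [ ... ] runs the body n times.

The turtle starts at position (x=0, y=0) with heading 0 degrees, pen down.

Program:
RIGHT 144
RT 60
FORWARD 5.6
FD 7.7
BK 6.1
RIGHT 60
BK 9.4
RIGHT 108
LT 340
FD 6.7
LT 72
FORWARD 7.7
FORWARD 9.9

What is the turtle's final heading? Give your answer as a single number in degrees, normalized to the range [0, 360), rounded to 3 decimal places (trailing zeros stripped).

Answer: 40

Derivation:
Executing turtle program step by step:
Start: pos=(0,0), heading=0, pen down
RT 144: heading 0 -> 216
RT 60: heading 216 -> 156
FD 5.6: (0,0) -> (-5.116,2.278) [heading=156, draw]
FD 7.7: (-5.116,2.278) -> (-12.15,5.41) [heading=156, draw]
BK 6.1: (-12.15,5.41) -> (-6.578,2.929) [heading=156, draw]
RT 60: heading 156 -> 96
BK 9.4: (-6.578,2.929) -> (-5.595,-6.42) [heading=96, draw]
RT 108: heading 96 -> 348
LT 340: heading 348 -> 328
FD 6.7: (-5.595,-6.42) -> (0.087,-9.97) [heading=328, draw]
LT 72: heading 328 -> 40
FD 7.7: (0.087,-9.97) -> (5.986,-5.021) [heading=40, draw]
FD 9.9: (5.986,-5.021) -> (13.569,1.343) [heading=40, draw]
Final: pos=(13.569,1.343), heading=40, 7 segment(s) drawn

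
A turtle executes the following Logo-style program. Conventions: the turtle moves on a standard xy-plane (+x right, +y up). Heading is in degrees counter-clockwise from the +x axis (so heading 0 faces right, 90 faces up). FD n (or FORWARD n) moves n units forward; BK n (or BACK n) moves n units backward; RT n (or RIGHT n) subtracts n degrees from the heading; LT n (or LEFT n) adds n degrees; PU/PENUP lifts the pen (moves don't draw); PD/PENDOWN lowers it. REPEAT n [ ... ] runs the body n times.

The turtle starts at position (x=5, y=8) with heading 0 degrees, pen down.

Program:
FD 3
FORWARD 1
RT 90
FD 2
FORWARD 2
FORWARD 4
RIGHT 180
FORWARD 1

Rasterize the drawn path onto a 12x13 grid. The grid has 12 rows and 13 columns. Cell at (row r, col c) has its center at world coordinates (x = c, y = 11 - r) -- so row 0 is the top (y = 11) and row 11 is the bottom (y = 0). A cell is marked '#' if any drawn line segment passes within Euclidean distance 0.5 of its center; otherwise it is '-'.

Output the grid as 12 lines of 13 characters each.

Segment 0: (5,8) -> (8,8)
Segment 1: (8,8) -> (9,8)
Segment 2: (9,8) -> (9,6)
Segment 3: (9,6) -> (9,4)
Segment 4: (9,4) -> (9,0)
Segment 5: (9,0) -> (9,1)

Answer: -------------
-------------
-------------
-----#####---
---------#---
---------#---
---------#---
---------#---
---------#---
---------#---
---------#---
---------#---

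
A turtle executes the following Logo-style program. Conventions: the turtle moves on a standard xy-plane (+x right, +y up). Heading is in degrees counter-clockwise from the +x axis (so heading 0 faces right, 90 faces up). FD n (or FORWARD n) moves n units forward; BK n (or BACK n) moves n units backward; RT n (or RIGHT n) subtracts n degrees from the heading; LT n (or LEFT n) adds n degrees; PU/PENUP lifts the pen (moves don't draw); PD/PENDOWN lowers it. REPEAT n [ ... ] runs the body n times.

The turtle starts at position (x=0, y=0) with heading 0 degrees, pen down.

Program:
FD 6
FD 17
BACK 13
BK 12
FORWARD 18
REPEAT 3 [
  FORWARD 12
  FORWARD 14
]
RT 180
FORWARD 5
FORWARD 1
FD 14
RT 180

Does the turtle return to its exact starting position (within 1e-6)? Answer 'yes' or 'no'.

Executing turtle program step by step:
Start: pos=(0,0), heading=0, pen down
FD 6: (0,0) -> (6,0) [heading=0, draw]
FD 17: (6,0) -> (23,0) [heading=0, draw]
BK 13: (23,0) -> (10,0) [heading=0, draw]
BK 12: (10,0) -> (-2,0) [heading=0, draw]
FD 18: (-2,0) -> (16,0) [heading=0, draw]
REPEAT 3 [
  -- iteration 1/3 --
  FD 12: (16,0) -> (28,0) [heading=0, draw]
  FD 14: (28,0) -> (42,0) [heading=0, draw]
  -- iteration 2/3 --
  FD 12: (42,0) -> (54,0) [heading=0, draw]
  FD 14: (54,0) -> (68,0) [heading=0, draw]
  -- iteration 3/3 --
  FD 12: (68,0) -> (80,0) [heading=0, draw]
  FD 14: (80,0) -> (94,0) [heading=0, draw]
]
RT 180: heading 0 -> 180
FD 5: (94,0) -> (89,0) [heading=180, draw]
FD 1: (89,0) -> (88,0) [heading=180, draw]
FD 14: (88,0) -> (74,0) [heading=180, draw]
RT 180: heading 180 -> 0
Final: pos=(74,0), heading=0, 14 segment(s) drawn

Start position: (0, 0)
Final position: (74, 0)
Distance = 74; >= 1e-6 -> NOT closed

Answer: no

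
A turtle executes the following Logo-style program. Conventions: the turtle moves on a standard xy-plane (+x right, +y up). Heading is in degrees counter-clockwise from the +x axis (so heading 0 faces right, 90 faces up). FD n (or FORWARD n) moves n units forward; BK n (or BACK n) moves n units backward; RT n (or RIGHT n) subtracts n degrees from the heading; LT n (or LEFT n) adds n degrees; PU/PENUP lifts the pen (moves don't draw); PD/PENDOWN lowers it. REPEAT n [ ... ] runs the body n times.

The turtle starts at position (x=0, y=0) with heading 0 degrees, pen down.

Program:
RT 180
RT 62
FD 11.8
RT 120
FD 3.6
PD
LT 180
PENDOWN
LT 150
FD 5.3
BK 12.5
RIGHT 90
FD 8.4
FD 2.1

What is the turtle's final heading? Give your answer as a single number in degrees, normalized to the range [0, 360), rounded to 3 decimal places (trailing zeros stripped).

Executing turtle program step by step:
Start: pos=(0,0), heading=0, pen down
RT 180: heading 0 -> 180
RT 62: heading 180 -> 118
FD 11.8: (0,0) -> (-5.54,10.419) [heading=118, draw]
RT 120: heading 118 -> 358
FD 3.6: (-5.54,10.419) -> (-1.942,10.293) [heading=358, draw]
PD: pen down
LT 180: heading 358 -> 178
PD: pen down
LT 150: heading 178 -> 328
FD 5.3: (-1.942,10.293) -> (2.553,7.485) [heading=328, draw]
BK 12.5: (2.553,7.485) -> (-8.048,14.109) [heading=328, draw]
RT 90: heading 328 -> 238
FD 8.4: (-8.048,14.109) -> (-12.499,6.985) [heading=238, draw]
FD 2.1: (-12.499,6.985) -> (-13.612,5.204) [heading=238, draw]
Final: pos=(-13.612,5.204), heading=238, 6 segment(s) drawn

Answer: 238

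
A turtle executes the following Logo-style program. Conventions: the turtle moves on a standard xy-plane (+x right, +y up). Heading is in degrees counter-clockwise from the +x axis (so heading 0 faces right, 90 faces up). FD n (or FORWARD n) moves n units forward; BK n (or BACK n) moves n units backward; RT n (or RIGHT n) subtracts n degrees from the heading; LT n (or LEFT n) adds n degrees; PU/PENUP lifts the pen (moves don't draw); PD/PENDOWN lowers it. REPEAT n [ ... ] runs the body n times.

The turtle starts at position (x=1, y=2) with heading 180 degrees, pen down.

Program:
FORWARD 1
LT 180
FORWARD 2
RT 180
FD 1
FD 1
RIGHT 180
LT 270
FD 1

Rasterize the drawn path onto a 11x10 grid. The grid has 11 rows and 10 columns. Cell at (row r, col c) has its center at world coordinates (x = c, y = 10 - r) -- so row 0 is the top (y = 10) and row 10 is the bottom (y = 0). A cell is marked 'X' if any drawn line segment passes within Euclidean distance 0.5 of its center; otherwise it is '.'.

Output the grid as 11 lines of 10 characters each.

Answer: ..........
..........
..........
..........
..........
..........
..........
..........
XXX.......
X.........
..........

Derivation:
Segment 0: (1,2) -> (0,2)
Segment 1: (0,2) -> (2,2)
Segment 2: (2,2) -> (1,2)
Segment 3: (1,2) -> (0,2)
Segment 4: (0,2) -> (-0,1)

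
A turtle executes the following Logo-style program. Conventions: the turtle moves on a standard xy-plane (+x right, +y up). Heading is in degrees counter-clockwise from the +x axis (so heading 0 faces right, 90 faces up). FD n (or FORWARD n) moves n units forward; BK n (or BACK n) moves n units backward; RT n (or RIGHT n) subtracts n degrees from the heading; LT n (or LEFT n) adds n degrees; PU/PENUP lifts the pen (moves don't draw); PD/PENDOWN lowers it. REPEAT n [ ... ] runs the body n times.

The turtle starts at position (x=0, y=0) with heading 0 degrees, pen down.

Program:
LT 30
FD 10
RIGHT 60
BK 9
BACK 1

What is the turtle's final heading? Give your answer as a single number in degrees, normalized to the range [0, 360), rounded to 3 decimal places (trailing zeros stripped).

Executing turtle program step by step:
Start: pos=(0,0), heading=0, pen down
LT 30: heading 0 -> 30
FD 10: (0,0) -> (8.66,5) [heading=30, draw]
RT 60: heading 30 -> 330
BK 9: (8.66,5) -> (0.866,9.5) [heading=330, draw]
BK 1: (0.866,9.5) -> (0,10) [heading=330, draw]
Final: pos=(0,10), heading=330, 3 segment(s) drawn

Answer: 330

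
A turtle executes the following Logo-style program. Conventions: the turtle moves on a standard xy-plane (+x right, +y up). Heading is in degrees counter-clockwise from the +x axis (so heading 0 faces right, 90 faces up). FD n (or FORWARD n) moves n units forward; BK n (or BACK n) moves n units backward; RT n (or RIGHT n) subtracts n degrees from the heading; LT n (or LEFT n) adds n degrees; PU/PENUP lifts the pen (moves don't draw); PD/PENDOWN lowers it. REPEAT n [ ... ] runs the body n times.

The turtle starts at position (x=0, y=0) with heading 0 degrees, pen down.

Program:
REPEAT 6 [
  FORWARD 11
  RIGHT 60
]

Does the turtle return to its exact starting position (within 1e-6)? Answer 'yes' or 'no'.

Answer: yes

Derivation:
Executing turtle program step by step:
Start: pos=(0,0), heading=0, pen down
REPEAT 6 [
  -- iteration 1/6 --
  FD 11: (0,0) -> (11,0) [heading=0, draw]
  RT 60: heading 0 -> 300
  -- iteration 2/6 --
  FD 11: (11,0) -> (16.5,-9.526) [heading=300, draw]
  RT 60: heading 300 -> 240
  -- iteration 3/6 --
  FD 11: (16.5,-9.526) -> (11,-19.053) [heading=240, draw]
  RT 60: heading 240 -> 180
  -- iteration 4/6 --
  FD 11: (11,-19.053) -> (0,-19.053) [heading=180, draw]
  RT 60: heading 180 -> 120
  -- iteration 5/6 --
  FD 11: (0,-19.053) -> (-5.5,-9.526) [heading=120, draw]
  RT 60: heading 120 -> 60
  -- iteration 6/6 --
  FD 11: (-5.5,-9.526) -> (0,0) [heading=60, draw]
  RT 60: heading 60 -> 0
]
Final: pos=(0,0), heading=0, 6 segment(s) drawn

Start position: (0, 0)
Final position: (0, 0)
Distance = 0; < 1e-6 -> CLOSED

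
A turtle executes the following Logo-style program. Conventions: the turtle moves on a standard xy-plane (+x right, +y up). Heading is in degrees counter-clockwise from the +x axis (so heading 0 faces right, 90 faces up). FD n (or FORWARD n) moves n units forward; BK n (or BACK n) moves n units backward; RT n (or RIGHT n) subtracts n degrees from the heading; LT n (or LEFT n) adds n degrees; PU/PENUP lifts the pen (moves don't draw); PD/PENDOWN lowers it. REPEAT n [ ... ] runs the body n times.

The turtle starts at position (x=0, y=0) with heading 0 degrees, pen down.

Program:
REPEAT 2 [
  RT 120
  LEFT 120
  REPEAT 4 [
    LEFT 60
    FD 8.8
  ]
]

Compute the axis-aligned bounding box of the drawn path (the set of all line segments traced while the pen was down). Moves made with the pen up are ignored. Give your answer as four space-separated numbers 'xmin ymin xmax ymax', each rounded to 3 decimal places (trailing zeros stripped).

Executing turtle program step by step:
Start: pos=(0,0), heading=0, pen down
REPEAT 2 [
  -- iteration 1/2 --
  RT 120: heading 0 -> 240
  LT 120: heading 240 -> 0
  REPEAT 4 [
    -- iteration 1/4 --
    LT 60: heading 0 -> 60
    FD 8.8: (0,0) -> (4.4,7.621) [heading=60, draw]
    -- iteration 2/4 --
    LT 60: heading 60 -> 120
    FD 8.8: (4.4,7.621) -> (0,15.242) [heading=120, draw]
    -- iteration 3/4 --
    LT 60: heading 120 -> 180
    FD 8.8: (0,15.242) -> (-8.8,15.242) [heading=180, draw]
    -- iteration 4/4 --
    LT 60: heading 180 -> 240
    FD 8.8: (-8.8,15.242) -> (-13.2,7.621) [heading=240, draw]
  ]
  -- iteration 2/2 --
  RT 120: heading 240 -> 120
  LT 120: heading 120 -> 240
  REPEAT 4 [
    -- iteration 1/4 --
    LT 60: heading 240 -> 300
    FD 8.8: (-13.2,7.621) -> (-8.8,0) [heading=300, draw]
    -- iteration 2/4 --
    LT 60: heading 300 -> 0
    FD 8.8: (-8.8,0) -> (0,0) [heading=0, draw]
    -- iteration 3/4 --
    LT 60: heading 0 -> 60
    FD 8.8: (0,0) -> (4.4,7.621) [heading=60, draw]
    -- iteration 4/4 --
    LT 60: heading 60 -> 120
    FD 8.8: (4.4,7.621) -> (0,15.242) [heading=120, draw]
  ]
]
Final: pos=(0,15.242), heading=120, 8 segment(s) drawn

Segment endpoints: x in {-13.2, -8.8, -8.8, 0, 0, 0, 4.4, 4.4}, y in {0, 0, 0, 7.621, 7.621, 15.242, 15.242, 15.242}
xmin=-13.2, ymin=0, xmax=4.4, ymax=15.242

Answer: -13.2 0 4.4 15.242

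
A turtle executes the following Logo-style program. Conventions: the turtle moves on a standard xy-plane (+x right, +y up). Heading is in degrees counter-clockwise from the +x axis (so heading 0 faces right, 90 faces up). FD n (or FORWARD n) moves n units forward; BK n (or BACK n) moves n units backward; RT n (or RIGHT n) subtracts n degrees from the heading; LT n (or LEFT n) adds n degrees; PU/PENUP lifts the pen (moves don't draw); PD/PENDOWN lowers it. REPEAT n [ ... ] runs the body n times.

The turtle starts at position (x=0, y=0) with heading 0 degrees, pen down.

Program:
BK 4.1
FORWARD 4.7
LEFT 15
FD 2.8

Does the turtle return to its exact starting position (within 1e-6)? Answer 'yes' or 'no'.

Answer: no

Derivation:
Executing turtle program step by step:
Start: pos=(0,0), heading=0, pen down
BK 4.1: (0,0) -> (-4.1,0) [heading=0, draw]
FD 4.7: (-4.1,0) -> (0.6,0) [heading=0, draw]
LT 15: heading 0 -> 15
FD 2.8: (0.6,0) -> (3.305,0.725) [heading=15, draw]
Final: pos=(3.305,0.725), heading=15, 3 segment(s) drawn

Start position: (0, 0)
Final position: (3.305, 0.725)
Distance = 3.383; >= 1e-6 -> NOT closed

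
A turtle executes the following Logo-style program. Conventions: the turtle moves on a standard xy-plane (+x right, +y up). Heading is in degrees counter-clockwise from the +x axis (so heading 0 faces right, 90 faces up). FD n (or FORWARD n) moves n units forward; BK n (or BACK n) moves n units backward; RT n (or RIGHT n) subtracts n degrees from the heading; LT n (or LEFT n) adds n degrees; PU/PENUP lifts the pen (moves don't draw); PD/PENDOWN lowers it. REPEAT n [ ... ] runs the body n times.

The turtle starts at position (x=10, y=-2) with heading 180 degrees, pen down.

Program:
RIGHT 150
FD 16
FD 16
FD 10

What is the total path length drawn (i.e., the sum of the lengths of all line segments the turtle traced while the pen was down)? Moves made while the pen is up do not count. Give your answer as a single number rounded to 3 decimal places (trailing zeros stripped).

Answer: 42

Derivation:
Executing turtle program step by step:
Start: pos=(10,-2), heading=180, pen down
RT 150: heading 180 -> 30
FD 16: (10,-2) -> (23.856,6) [heading=30, draw]
FD 16: (23.856,6) -> (37.713,14) [heading=30, draw]
FD 10: (37.713,14) -> (46.373,19) [heading=30, draw]
Final: pos=(46.373,19), heading=30, 3 segment(s) drawn

Segment lengths:
  seg 1: (10,-2) -> (23.856,6), length = 16
  seg 2: (23.856,6) -> (37.713,14), length = 16
  seg 3: (37.713,14) -> (46.373,19), length = 10
Total = 42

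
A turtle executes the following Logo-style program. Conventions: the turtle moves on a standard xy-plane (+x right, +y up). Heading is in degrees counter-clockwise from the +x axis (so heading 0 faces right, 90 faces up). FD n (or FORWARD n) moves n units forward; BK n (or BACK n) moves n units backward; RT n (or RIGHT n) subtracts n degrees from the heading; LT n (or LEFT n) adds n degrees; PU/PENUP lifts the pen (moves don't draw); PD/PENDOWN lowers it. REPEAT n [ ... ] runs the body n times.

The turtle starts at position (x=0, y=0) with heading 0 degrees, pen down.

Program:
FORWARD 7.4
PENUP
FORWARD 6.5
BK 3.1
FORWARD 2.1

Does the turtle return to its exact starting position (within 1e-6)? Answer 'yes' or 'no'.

Executing turtle program step by step:
Start: pos=(0,0), heading=0, pen down
FD 7.4: (0,0) -> (7.4,0) [heading=0, draw]
PU: pen up
FD 6.5: (7.4,0) -> (13.9,0) [heading=0, move]
BK 3.1: (13.9,0) -> (10.8,0) [heading=0, move]
FD 2.1: (10.8,0) -> (12.9,0) [heading=0, move]
Final: pos=(12.9,0), heading=0, 1 segment(s) drawn

Start position: (0, 0)
Final position: (12.9, 0)
Distance = 12.9; >= 1e-6 -> NOT closed

Answer: no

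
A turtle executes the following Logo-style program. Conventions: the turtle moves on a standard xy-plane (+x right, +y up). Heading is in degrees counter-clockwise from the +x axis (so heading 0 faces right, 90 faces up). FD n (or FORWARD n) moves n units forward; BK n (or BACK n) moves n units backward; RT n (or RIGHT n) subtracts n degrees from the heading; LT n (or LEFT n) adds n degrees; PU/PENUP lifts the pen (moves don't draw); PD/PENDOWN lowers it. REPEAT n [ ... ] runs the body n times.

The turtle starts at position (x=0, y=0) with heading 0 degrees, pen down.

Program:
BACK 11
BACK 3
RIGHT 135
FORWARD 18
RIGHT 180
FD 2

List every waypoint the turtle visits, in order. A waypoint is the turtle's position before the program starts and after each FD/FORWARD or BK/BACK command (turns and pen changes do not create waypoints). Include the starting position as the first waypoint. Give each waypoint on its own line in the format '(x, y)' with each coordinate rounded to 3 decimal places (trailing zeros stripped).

Answer: (0, 0)
(-11, 0)
(-14, 0)
(-26.728, -12.728)
(-25.314, -11.314)

Derivation:
Executing turtle program step by step:
Start: pos=(0,0), heading=0, pen down
BK 11: (0,0) -> (-11,0) [heading=0, draw]
BK 3: (-11,0) -> (-14,0) [heading=0, draw]
RT 135: heading 0 -> 225
FD 18: (-14,0) -> (-26.728,-12.728) [heading=225, draw]
RT 180: heading 225 -> 45
FD 2: (-26.728,-12.728) -> (-25.314,-11.314) [heading=45, draw]
Final: pos=(-25.314,-11.314), heading=45, 4 segment(s) drawn
Waypoints (5 total):
(0, 0)
(-11, 0)
(-14, 0)
(-26.728, -12.728)
(-25.314, -11.314)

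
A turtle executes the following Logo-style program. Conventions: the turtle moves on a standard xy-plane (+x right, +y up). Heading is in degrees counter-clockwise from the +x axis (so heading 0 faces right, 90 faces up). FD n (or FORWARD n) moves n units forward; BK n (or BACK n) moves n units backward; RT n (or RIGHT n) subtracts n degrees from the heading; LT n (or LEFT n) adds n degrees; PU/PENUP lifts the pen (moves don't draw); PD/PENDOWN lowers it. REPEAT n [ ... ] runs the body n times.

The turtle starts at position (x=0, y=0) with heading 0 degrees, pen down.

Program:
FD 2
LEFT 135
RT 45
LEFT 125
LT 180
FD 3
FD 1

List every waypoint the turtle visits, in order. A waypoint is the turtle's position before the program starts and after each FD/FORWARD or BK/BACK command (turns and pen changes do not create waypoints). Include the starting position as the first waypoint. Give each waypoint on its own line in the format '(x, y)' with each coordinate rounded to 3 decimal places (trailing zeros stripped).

Executing turtle program step by step:
Start: pos=(0,0), heading=0, pen down
FD 2: (0,0) -> (2,0) [heading=0, draw]
LT 135: heading 0 -> 135
RT 45: heading 135 -> 90
LT 125: heading 90 -> 215
LT 180: heading 215 -> 35
FD 3: (2,0) -> (4.457,1.721) [heading=35, draw]
FD 1: (4.457,1.721) -> (5.277,2.294) [heading=35, draw]
Final: pos=(5.277,2.294), heading=35, 3 segment(s) drawn
Waypoints (4 total):
(0, 0)
(2, 0)
(4.457, 1.721)
(5.277, 2.294)

Answer: (0, 0)
(2, 0)
(4.457, 1.721)
(5.277, 2.294)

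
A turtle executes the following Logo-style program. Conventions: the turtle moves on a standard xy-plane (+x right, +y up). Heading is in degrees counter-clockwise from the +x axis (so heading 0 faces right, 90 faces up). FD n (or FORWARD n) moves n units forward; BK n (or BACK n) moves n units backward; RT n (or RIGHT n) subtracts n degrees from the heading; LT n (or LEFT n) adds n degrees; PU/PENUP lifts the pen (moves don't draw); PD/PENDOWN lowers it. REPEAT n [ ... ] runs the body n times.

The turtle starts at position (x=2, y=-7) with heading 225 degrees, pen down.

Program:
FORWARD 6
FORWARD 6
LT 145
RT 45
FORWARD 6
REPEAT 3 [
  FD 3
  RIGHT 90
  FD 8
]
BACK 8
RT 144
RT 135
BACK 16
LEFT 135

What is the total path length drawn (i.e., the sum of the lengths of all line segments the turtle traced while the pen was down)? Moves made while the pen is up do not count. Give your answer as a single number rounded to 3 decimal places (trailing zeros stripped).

Answer: 75

Derivation:
Executing turtle program step by step:
Start: pos=(2,-7), heading=225, pen down
FD 6: (2,-7) -> (-2.243,-11.243) [heading=225, draw]
FD 6: (-2.243,-11.243) -> (-6.485,-15.485) [heading=225, draw]
LT 145: heading 225 -> 10
RT 45: heading 10 -> 325
FD 6: (-6.485,-15.485) -> (-1.57,-18.927) [heading=325, draw]
REPEAT 3 [
  -- iteration 1/3 --
  FD 3: (-1.57,-18.927) -> (0.887,-20.647) [heading=325, draw]
  RT 90: heading 325 -> 235
  FD 8: (0.887,-20.647) -> (-3.702,-27.201) [heading=235, draw]
  -- iteration 2/3 --
  FD 3: (-3.702,-27.201) -> (-5.422,-29.658) [heading=235, draw]
  RT 90: heading 235 -> 145
  FD 8: (-5.422,-29.658) -> (-11.975,-25.07) [heading=145, draw]
  -- iteration 3/3 --
  FD 3: (-11.975,-25.07) -> (-14.433,-23.349) [heading=145, draw]
  RT 90: heading 145 -> 55
  FD 8: (-14.433,-23.349) -> (-9.844,-16.796) [heading=55, draw]
]
BK 8: (-9.844,-16.796) -> (-14.433,-23.349) [heading=55, draw]
RT 144: heading 55 -> 271
RT 135: heading 271 -> 136
BK 16: (-14.433,-23.349) -> (-2.923,-34.463) [heading=136, draw]
LT 135: heading 136 -> 271
Final: pos=(-2.923,-34.463), heading=271, 11 segment(s) drawn

Segment lengths:
  seg 1: (2,-7) -> (-2.243,-11.243), length = 6
  seg 2: (-2.243,-11.243) -> (-6.485,-15.485), length = 6
  seg 3: (-6.485,-15.485) -> (-1.57,-18.927), length = 6
  seg 4: (-1.57,-18.927) -> (0.887,-20.647), length = 3
  seg 5: (0.887,-20.647) -> (-3.702,-27.201), length = 8
  seg 6: (-3.702,-27.201) -> (-5.422,-29.658), length = 3
  seg 7: (-5.422,-29.658) -> (-11.975,-25.07), length = 8
  seg 8: (-11.975,-25.07) -> (-14.433,-23.349), length = 3
  seg 9: (-14.433,-23.349) -> (-9.844,-16.796), length = 8
  seg 10: (-9.844,-16.796) -> (-14.433,-23.349), length = 8
  seg 11: (-14.433,-23.349) -> (-2.923,-34.463), length = 16
Total = 75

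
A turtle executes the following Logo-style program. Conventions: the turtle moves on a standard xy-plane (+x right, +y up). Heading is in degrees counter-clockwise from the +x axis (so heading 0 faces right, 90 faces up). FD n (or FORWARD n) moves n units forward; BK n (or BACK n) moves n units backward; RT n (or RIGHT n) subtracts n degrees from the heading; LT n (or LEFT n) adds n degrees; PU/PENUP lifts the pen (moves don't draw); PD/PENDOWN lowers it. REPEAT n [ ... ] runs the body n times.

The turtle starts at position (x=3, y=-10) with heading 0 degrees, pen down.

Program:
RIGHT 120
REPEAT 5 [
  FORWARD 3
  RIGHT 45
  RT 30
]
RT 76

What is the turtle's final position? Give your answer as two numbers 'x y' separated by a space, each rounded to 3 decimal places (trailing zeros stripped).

Executing turtle program step by step:
Start: pos=(3,-10), heading=0, pen down
RT 120: heading 0 -> 240
REPEAT 5 [
  -- iteration 1/5 --
  FD 3: (3,-10) -> (1.5,-12.598) [heading=240, draw]
  RT 45: heading 240 -> 195
  RT 30: heading 195 -> 165
  -- iteration 2/5 --
  FD 3: (1.5,-12.598) -> (-1.398,-11.822) [heading=165, draw]
  RT 45: heading 165 -> 120
  RT 30: heading 120 -> 90
  -- iteration 3/5 --
  FD 3: (-1.398,-11.822) -> (-1.398,-8.822) [heading=90, draw]
  RT 45: heading 90 -> 45
  RT 30: heading 45 -> 15
  -- iteration 4/5 --
  FD 3: (-1.398,-8.822) -> (1.5,-8.045) [heading=15, draw]
  RT 45: heading 15 -> 330
  RT 30: heading 330 -> 300
  -- iteration 5/5 --
  FD 3: (1.5,-8.045) -> (3,-10.643) [heading=300, draw]
  RT 45: heading 300 -> 255
  RT 30: heading 255 -> 225
]
RT 76: heading 225 -> 149
Final: pos=(3,-10.643), heading=149, 5 segment(s) drawn

Answer: 3 -10.643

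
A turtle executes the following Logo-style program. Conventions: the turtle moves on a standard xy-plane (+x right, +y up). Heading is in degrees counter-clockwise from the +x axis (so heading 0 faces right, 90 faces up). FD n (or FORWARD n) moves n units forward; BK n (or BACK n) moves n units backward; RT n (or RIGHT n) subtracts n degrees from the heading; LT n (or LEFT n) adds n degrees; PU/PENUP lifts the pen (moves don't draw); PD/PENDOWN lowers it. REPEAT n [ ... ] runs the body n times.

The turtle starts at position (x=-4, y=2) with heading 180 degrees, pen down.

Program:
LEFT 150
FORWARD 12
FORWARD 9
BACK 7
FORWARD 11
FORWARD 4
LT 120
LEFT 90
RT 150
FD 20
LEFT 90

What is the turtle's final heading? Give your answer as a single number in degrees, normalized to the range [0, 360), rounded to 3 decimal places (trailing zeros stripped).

Executing turtle program step by step:
Start: pos=(-4,2), heading=180, pen down
LT 150: heading 180 -> 330
FD 12: (-4,2) -> (6.392,-4) [heading=330, draw]
FD 9: (6.392,-4) -> (14.187,-8.5) [heading=330, draw]
BK 7: (14.187,-8.5) -> (8.124,-5) [heading=330, draw]
FD 11: (8.124,-5) -> (17.651,-10.5) [heading=330, draw]
FD 4: (17.651,-10.5) -> (21.115,-12.5) [heading=330, draw]
LT 120: heading 330 -> 90
LT 90: heading 90 -> 180
RT 150: heading 180 -> 30
FD 20: (21.115,-12.5) -> (38.435,-2.5) [heading=30, draw]
LT 90: heading 30 -> 120
Final: pos=(38.435,-2.5), heading=120, 6 segment(s) drawn

Answer: 120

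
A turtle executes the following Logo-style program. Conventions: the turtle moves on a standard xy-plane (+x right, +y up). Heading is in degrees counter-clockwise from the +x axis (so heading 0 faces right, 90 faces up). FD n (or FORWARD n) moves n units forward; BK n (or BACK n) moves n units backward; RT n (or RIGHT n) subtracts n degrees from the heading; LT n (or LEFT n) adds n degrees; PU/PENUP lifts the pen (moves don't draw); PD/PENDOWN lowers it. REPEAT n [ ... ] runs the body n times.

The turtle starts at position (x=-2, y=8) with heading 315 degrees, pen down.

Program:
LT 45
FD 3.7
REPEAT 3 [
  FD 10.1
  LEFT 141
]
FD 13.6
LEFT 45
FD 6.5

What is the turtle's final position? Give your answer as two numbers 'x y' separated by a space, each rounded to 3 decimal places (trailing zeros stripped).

Answer: 10.216 22.776

Derivation:
Executing turtle program step by step:
Start: pos=(-2,8), heading=315, pen down
LT 45: heading 315 -> 0
FD 3.7: (-2,8) -> (1.7,8) [heading=0, draw]
REPEAT 3 [
  -- iteration 1/3 --
  FD 10.1: (1.7,8) -> (11.8,8) [heading=0, draw]
  LT 141: heading 0 -> 141
  -- iteration 2/3 --
  FD 10.1: (11.8,8) -> (3.951,14.356) [heading=141, draw]
  LT 141: heading 141 -> 282
  -- iteration 3/3 --
  FD 10.1: (3.951,14.356) -> (6.051,4.477) [heading=282, draw]
  LT 141: heading 282 -> 63
]
FD 13.6: (6.051,4.477) -> (12.225,16.595) [heading=63, draw]
LT 45: heading 63 -> 108
FD 6.5: (12.225,16.595) -> (10.216,22.776) [heading=108, draw]
Final: pos=(10.216,22.776), heading=108, 6 segment(s) drawn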